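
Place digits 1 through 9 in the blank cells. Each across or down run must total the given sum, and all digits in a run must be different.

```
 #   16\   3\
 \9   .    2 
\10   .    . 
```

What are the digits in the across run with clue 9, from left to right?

7 2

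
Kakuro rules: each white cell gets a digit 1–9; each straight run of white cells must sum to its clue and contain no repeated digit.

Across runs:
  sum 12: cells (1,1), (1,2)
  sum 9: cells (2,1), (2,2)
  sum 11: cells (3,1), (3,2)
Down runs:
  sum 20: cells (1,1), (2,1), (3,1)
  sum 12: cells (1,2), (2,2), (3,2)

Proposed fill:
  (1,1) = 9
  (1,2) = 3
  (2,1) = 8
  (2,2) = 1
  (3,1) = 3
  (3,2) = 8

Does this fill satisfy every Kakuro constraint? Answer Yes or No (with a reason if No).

Across: 9+3=12; 8+1=9; 3+8=11. Down: 9+8+3=20; 3+1+8=12. No digit repeats within any run.

Yes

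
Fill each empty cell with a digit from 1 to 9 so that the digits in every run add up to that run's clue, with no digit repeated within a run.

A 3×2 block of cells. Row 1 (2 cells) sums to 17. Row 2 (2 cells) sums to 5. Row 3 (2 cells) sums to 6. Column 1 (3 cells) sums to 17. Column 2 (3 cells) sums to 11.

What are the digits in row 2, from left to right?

3 2

17 in 2 cells must be {8,9}.
The 17 across and the 11 down share only 8, so (1,2) = 8.
(1,1) = 17 − 8 = 9 completes the 17 across.
Nothing is forced directly, so branch on (2,2), whose candidates are 1 or 2. If (2,2) = 1: then (2,1) would have to be in {4} for the 5 across but in {1,2,3,5,6,7} for the 17 down — contradiction. So (2,2) = 2.
(2,1) = 5 − 2 = 3 completes the 5 across.
(3,1) = 17 − 12 = 5 completes the 17 down.
(3,2) = 6 − 5 = 1 completes the 6 across.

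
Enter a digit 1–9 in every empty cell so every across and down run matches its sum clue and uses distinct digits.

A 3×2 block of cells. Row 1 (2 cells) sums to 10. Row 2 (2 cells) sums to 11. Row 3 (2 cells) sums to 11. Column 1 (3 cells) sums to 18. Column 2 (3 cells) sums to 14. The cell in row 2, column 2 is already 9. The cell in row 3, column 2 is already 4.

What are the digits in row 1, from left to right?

(1,2) = 14 − 13 = 1 completes the 14 down.
(2,1) = 11 − 9 = 2 completes the 11 across.
(3,1) = 11 − 4 = 7 completes the 11 across.
(1,1) = 10 − 1 = 9 completes the 10 across.

9, 1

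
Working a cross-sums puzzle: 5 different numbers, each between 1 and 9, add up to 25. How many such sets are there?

12

5 distinct digits from 1–9 sum between 15 and 35.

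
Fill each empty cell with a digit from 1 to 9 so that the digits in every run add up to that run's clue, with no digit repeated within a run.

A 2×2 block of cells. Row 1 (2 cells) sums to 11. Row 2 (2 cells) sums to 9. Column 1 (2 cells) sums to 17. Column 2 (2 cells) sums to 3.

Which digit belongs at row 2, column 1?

8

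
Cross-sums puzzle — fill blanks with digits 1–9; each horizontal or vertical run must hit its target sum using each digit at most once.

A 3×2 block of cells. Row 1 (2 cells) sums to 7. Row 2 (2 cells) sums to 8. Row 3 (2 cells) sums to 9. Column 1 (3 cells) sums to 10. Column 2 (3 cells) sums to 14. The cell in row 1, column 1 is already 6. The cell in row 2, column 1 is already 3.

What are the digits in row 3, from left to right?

1 8

(1,2) = 7 − 6 = 1 completes the 7 across.
(2,2) = 8 − 3 = 5 completes the 8 across.
(3,1) = 10 − 9 = 1 completes the 10 down.
(3,2) = 9 − 1 = 8 completes the 9 across.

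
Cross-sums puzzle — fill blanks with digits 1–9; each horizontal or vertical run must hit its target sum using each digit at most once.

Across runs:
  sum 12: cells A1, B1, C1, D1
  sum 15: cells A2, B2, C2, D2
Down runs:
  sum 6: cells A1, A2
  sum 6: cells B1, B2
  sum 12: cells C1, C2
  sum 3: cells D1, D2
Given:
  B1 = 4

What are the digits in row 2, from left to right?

5, 2, 7, 1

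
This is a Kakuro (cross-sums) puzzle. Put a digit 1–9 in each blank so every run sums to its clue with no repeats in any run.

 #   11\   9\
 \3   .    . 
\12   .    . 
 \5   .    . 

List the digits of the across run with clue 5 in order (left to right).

3 in 2 cells must be {1,2}.
Nothing is forced directly, so branch on R2C2, whose candidates are 3 or 4 or 5. If R2C2 = 3: then R2C1 would have to be in {9} for the 12 across but in {1,2,3,4,5,6,7,8} for the 11 down — contradiction. If R2C2 = 5: that forces R1C2 = 1, R2C1 = 7, R3C2 = 3, after which R1C1 would have to be in {2} for the 3 across but in {1,3} for the 11 down — contradiction. So R2C2 = 4.
Given what's placed, R1C2 must be 2 to fit the 3 across and 9 down.
R2C1 = 12 − 4 = 8 completes the 12 across.
R3C2 = 9 − 6 = 3 completes the 9 down.
R1C1 = 3 − 2 = 1 completes the 3 across.
R3C1 = 5 − 3 = 2 completes the 5 across.

2, 3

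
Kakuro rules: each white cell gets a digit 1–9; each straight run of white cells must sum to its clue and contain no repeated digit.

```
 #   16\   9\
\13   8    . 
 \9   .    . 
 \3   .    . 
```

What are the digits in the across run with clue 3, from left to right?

2 1

3 in 2 cells must be {1,2}.
R1C2 = 13 − 8 = 5 completes the 13 across.
R3C2 = 1: the only remaining digit allowed by both the 3 across and the 9 down.
R2C2 = 9 − 6 = 3 completes the 9 down.
R3C1 = 3 − 1 = 2 completes the 3 across.
R2C1 = 9 − 3 = 6 completes the 9 across.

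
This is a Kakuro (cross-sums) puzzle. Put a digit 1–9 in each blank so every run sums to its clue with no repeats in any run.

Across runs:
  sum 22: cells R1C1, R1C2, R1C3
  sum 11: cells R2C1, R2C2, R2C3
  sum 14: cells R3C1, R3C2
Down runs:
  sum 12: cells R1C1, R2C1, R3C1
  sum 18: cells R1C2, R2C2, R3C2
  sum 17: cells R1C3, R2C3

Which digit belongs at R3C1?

17 in 2 cells must be {8,9}.
Only 8 fits R2C3 under both its across sum 11 and down sum 17.
R1C3 = 17 − 8 = 9 completes the 17 down.
Nothing is forced directly, so branch on R2C1, whose candidates are 1 or 2. If R2C1 = 2: that forces R2C2 = 1, R1C2 = 8, R3C2 = 9, after which R1C1 would have to be in {5} for the 22 across but in {1,3,4,6,7,9} for the 12 down — contradiction. So R2C1 = 1.
R2C2 = 11 − 9 = 2 completes the 11 across.
R3C2 = 9: the only remaining digit allowed by both the 14 across and the 18 down.
R1C2 = 18 − 11 = 7 completes the 18 down.
R3C1 = 14 − 9 = 5 completes the 14 across.

5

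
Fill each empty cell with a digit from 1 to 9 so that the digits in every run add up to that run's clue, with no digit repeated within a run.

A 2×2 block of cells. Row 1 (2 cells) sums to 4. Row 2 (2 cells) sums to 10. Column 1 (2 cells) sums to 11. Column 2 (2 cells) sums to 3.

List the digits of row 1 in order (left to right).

3 1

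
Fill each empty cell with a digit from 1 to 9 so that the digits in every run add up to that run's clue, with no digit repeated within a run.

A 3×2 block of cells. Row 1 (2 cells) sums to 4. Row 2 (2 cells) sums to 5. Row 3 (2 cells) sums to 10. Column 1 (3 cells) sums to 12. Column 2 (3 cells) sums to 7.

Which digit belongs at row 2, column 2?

4

4 in 2 cells must be {1,3}; 7 in 3 cells must be {1,2,4}.
The 4 across and the 7 down share only 1, so (1,2) = 1.
(1,1) = 4 − 1 = 3 completes the 4 across.
Nothing is forced directly, so branch on (2,2), whose candidates are 2 or 4. If (2,2) = 2: then (2,1) would have to be in {3} for the 5 across but in {1,2,4,5,7,8} for the 12 down — contradiction. So (2,2) = 4.
(2,1) = 5 − 4 = 1 completes the 5 across.
(3,1) = 12 − 4 = 8 completes the 12 down.
(3,2) = 10 − 8 = 2 completes the 10 across.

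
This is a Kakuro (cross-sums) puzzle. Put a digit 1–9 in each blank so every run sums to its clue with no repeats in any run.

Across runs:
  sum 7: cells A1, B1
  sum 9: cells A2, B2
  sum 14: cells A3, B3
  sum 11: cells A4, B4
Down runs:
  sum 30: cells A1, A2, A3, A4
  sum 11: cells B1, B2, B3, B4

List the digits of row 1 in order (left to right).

30 in 4 cells must be {6,7,8,9}; 11 in 4 cells must be {1,2,3,5}.
Only 6 fits A1 under both its across sum 7 and down sum 30.
B1 = 7 − 6 = 1 completes the 7 across.

6, 1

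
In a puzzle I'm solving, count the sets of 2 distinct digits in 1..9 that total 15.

2

2 distinct digits from 1–9 sum between 3 and 17.
Enumerating: {6,9}, {7,8}.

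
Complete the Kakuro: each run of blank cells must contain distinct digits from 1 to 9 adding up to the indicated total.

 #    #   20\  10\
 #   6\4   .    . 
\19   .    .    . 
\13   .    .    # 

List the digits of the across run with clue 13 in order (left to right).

4 9

4 in 2 cells must be {1,3}.
The 4 across and the 20 down share only 3, so R1C2 = 3.
R1C3 = 4 − 3 = 1 completes the 4 across.
R2C3 = 10 − 1 = 9 completes the 10 down.
R2C2 = 8: the only remaining digit allowed by both the 19 across and the 20 down.
R3C2 = 20 − 11 = 9 completes the 20 down.
R2C1 = 19 − 17 = 2 completes the 19 across.
R3C1 = 13 − 9 = 4 completes the 13 across.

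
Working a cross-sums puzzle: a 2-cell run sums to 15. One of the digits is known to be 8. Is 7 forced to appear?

Yes

The only way to make 15 from 2 distinct digits under that restriction is {7,8}, which contains 7.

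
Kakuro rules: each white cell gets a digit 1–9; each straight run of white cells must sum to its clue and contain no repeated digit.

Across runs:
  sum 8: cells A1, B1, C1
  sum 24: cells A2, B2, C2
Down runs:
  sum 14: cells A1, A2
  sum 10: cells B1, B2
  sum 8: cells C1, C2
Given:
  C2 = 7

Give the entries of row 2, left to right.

9 8 7

24 in 3 cells must be {7,8,9}.
The 8 across and the 14 down share only 5, so A1 = 5.
C1 = 8 − 7 = 1 completes the 8 down.
A2 = 14 − 5 = 9 completes the 14 down.
B2 = 24 − 16 = 8 completes the 24 across.
B1 = 8 − 6 = 2 completes the 8 across.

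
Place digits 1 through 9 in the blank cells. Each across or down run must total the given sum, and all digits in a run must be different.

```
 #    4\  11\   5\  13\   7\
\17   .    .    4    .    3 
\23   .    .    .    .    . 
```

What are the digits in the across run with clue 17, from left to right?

1 2 4 7 3

4 in 2 cells must be {1,3}.
R1C1 = 1: the only remaining digit allowed by both the 17 across and the 4 down.
Given what's placed, R1C4 must be 7 to fit the 17 across and 13 down.
R2C1 = 4 − 1 = 3 completes the 4 down.
R2C3 = 5 − 4 = 1 completes the 5 down.
R2C4 = 13 − 7 = 6 completes the 13 down.
R2C5 = 7 − 3 = 4 completes the 7 down.
R1C2 = 17 − 15 = 2 completes the 17 across.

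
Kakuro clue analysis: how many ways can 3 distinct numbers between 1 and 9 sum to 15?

8

3 distinct digits from 1–9 sum between 6 and 24.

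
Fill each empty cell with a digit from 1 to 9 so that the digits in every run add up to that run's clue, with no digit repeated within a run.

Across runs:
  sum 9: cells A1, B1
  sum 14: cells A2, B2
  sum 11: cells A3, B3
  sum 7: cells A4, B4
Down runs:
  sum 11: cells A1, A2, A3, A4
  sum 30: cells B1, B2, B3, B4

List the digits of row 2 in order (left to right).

5, 9

11 in 4 cells must be {1,2,3,5}; 30 in 4 cells must be {6,7,8,9}.
Only 5 fits A2 under both its across sum 14 and down sum 11.
B2 = 14 − 5 = 9 completes the 14 across.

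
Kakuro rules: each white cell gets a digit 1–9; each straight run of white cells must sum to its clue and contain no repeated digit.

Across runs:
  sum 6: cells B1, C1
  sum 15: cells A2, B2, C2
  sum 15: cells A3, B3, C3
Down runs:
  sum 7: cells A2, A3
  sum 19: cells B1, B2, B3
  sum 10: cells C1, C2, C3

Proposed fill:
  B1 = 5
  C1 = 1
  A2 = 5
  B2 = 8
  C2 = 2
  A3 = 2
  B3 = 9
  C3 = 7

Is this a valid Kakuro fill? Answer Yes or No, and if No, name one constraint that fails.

No — the down run B1–B3 sums to 22, not 19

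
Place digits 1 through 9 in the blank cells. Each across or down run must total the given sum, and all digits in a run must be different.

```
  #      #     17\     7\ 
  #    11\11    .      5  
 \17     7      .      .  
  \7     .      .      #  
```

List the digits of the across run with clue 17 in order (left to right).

R1C2 = 11 − 5 = 6 completes the 11 across.
R2C3 = 7 − 5 = 2 completes the 7 down.
R3C1 = 11 − 7 = 4 completes the 11 down.
R3C2 = 7 − 4 = 3 completes the 7 across.
R2C2 = 17 − 9 = 8 completes the 17 across.

7, 8, 2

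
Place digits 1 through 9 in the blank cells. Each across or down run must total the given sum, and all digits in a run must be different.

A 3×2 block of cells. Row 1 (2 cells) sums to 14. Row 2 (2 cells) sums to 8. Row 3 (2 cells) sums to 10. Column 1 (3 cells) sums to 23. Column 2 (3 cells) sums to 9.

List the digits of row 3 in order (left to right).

23 in 3 cells must be {6,8,9}.
The 8 across and the 23 down share only 6, so (2,1) = 6.
(2,2) = 8 − 6 = 2 completes the 8 across.
Given what's placed, (1,2) must be 6 to fit the 14 across and 9 down.
(3,2) = 9 − 8 = 1 completes the 9 down.
(1,1) = 14 − 6 = 8 completes the 14 across.
(3,1) = 10 − 1 = 9 completes the 10 across.

9 1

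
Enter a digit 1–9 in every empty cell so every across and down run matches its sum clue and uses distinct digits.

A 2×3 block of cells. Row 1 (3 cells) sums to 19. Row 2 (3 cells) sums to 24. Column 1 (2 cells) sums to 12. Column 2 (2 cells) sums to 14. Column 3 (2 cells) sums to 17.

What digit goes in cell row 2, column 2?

24 in 3 cells must be {7,8,9}; 17 in 2 cells must be {8,9}.
Nothing is forced directly, so branch on (1,3), whose candidates are 8 or 9. If (1,3) = 9: that forces (2,3) = 8, (2,2) = 9, after which (1,2) would have to be in {2,3,4,6,7,8} for the 19 across but in {5} for the 14 down — contradiction. So (1,3) = 8.
(2,3) = 17 − 8 = 9 completes the 17 down.
Given what's placed, (2,2) must be 8 to fit the 24 across and 14 down.
(1,2) = 14 − 8 = 6 completes the 14 down.
(2,1) = 24 − 17 = 7 completes the 24 across.
(1,1) = 19 − 14 = 5 completes the 19 across.

8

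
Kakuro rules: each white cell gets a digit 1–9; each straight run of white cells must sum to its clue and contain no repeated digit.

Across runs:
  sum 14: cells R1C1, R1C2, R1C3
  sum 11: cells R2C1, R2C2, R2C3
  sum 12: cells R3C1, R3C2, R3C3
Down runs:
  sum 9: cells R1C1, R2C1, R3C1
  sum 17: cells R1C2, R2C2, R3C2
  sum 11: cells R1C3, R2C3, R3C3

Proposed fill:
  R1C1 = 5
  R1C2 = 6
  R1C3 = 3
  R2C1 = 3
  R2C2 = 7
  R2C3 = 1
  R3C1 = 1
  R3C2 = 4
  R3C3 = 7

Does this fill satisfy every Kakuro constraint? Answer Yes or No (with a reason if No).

Yes

Across: 5+6+3=14; 3+7+1=11; 1+4+7=12. Down: 5+3+1=9; 6+7+4=17; 3+1+7=11. No digit repeats within any run.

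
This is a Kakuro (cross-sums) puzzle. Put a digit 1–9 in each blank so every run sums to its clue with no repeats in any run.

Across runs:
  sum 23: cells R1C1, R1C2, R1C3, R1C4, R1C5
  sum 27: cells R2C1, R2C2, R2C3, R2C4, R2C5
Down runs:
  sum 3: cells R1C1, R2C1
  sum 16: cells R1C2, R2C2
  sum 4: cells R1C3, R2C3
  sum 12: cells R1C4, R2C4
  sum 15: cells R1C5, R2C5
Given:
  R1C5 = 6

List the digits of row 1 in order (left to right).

3 in 2 cells must be {1,2}; 16 in 2 cells must be {7,9}; 4 in 2 cells must be {1,3}.
R2C5 = 15 − 6 = 9 completes the 15 down.
Given what's placed, R2C2 must be 7 to fit the 27 across and 16 down.
R1C2 = 16 − 7 = 9 completes the 16 down.
No cell is forced outright now. R2C3 can only be 1 or 3 (the digits allowed by both its 27 across and its 4 down). If R2C3 = 3: that forces R1C3 = 1, R2C1 = 2, after which R2C4 would have to be in {6} for the 27 across but in {3,4,5,7,8,9} for the 12 down — contradiction. So R2C3 = 1.
R1C3 = 4 − 1 = 3 completes the 4 down.
Given what's placed, R1C4 must be 4 to fit the 23 across and 12 down.
Given what's placed, R2C1 must be 2 to fit the 27 across and 3 down.
R2C4 = 27 − 19 = 8 completes the 27 across.
R1C1 = 23 − 22 = 1 completes the 23 across.

1 9 3 4 6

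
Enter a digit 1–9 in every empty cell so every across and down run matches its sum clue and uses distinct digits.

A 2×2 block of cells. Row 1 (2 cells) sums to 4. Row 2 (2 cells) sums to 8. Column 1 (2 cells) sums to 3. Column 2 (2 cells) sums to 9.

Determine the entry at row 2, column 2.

6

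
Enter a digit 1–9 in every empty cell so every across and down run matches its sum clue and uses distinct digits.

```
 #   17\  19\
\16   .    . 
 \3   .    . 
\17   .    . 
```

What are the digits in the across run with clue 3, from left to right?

16 in 2 cells must be {7,9}; 3 in 2 cells must be {1,2}; 17 in 2 cells must be {8,9}.
The 3 across and the 19 down share only 2, so R2C2 = 2.
Given what's placed, R1C2 must be 9 to fit the 16 across and 19 down.
R2C1 = 3 − 2 = 1 completes the 3 across.
R3C1 = 9: the only remaining digit allowed by both the 17 across and the 17 down.
R3C2 = 17 − 9 = 8 completes the 17 across.
R1C1 = 16 − 9 = 7 completes the 16 across.

1, 2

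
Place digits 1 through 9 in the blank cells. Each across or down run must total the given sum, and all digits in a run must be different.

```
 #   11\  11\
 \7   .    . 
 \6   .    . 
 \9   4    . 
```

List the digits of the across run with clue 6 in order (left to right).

2 4

R3C2 = 9 − 4 = 5 completes the 9 across.
No cell is forced outright now. R1C2 can only be 2 or 4 (the digits allowed by both its 7 across and its 11 down). If R1C2 = 4: then R1C1 would have to be in {3} for the 7 across but in {1,2,5,6} for the 11 down — contradiction. So R1C2 = 2.
R1C1 = 7 − 2 = 5 completes the 7 across.
R2C1 = 11 − 9 = 2 completes the 11 down.
R2C2 = 6 − 2 = 4 completes the 6 across.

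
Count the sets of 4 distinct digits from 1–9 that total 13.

3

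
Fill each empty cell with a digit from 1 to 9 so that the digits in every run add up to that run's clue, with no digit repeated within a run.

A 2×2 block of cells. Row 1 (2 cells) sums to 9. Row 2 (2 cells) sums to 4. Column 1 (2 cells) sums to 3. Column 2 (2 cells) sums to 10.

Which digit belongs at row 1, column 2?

7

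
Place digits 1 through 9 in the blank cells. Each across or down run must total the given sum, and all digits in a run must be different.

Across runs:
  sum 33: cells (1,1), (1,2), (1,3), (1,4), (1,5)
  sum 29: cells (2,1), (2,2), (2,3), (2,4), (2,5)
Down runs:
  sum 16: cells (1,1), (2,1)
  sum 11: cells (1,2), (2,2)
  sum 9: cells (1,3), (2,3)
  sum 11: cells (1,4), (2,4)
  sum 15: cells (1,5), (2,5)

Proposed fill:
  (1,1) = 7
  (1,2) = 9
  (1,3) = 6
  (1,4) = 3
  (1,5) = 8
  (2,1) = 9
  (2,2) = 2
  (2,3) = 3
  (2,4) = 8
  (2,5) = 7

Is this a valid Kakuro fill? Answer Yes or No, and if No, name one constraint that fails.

Yes

Across: 7+9+6+3+8=33; 9+2+3+8+7=29. Down: 7+9=16; 9+2=11; 6+3=9; 3+8=11; 8+7=15. No digit repeats within any run.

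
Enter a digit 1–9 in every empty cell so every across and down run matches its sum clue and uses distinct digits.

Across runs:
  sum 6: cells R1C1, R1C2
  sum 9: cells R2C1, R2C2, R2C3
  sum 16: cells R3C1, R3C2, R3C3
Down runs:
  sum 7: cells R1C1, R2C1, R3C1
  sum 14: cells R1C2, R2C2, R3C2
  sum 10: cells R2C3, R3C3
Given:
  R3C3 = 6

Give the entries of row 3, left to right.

7 in 3 cells must be {1,2,4}.
R2C3 = 10 − 6 = 4 completes the 10 down.
R2C1 = 2: the only remaining digit allowed by both the 9 across and the 7 down.
R2C2 = 9 − 6 = 3 completes the 9 across.
R3C1 = 1: the only remaining digit allowed by both the 16 across and the 7 down.
R3C2 = 16 − 7 = 9 completes the 16 across.
R1C1 = 7 − 3 = 4 completes the 7 down.
R1C2 = 6 − 4 = 2 completes the 6 across.

1 9 6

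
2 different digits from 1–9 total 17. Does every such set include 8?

Yes

The only way to make 17 from 2 distinct digits is {8,9}, which contains 8.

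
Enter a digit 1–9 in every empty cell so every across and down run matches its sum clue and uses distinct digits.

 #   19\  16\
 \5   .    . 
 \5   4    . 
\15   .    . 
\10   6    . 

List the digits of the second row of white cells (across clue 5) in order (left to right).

R2C2 = 5 − 4 = 1 completes the 5 across.
R4C2 = 10 − 6 = 4 completes the 10 across.
Nothing is forced directly, so branch on R1C1, whose candidates are 1 or 2. If R1C1 = 1: then R1C2 would have to be in {4} for the 5 across but in {2,3,5,6,8,9} for the 16 down — contradiction. So R1C1 = 2.
R1C2 = 5 − 2 = 3 completes the 5 across.
R3C1 = 19 − 12 = 7 completes the 19 down.
R3C2 = 15 − 7 = 8 completes the 15 across.

4 1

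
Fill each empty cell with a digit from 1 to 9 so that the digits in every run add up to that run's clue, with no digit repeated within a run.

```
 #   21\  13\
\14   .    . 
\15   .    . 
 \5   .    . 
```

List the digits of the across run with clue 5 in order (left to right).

4 1

The 5 across and the 21 down share only 4, so R3C1 = 4.
R3C2 = 5 − 4 = 1 completes the 5 across.
Nothing is forced directly, so branch on R1C1, whose candidates are 8 or 9. If R1C1 = 8: then R1C2 would have to be in {6} for the 14 across but in {3,4,5,7,8,9} for the 13 down — contradiction. So R1C1 = 9.
R1C2 = 14 − 9 = 5 completes the 14 across.
R2C1 = 21 − 13 = 8 completes the 21 down.
R2C2 = 15 − 8 = 7 completes the 15 across.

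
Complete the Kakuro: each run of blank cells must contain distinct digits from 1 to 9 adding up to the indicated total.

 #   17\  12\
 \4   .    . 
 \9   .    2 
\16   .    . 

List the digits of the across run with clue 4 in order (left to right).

4 in 2 cells must be {1,3}; 16 in 2 cells must be {7,9}.
R2C1 = 9 − 2 = 7 completes the 9 across.
R3C1 = 9: the only remaining digit allowed by both the 16 across and the 17 down.
R3C2 = 16 − 9 = 7 completes the 16 across.
R1C1 = 17 − 16 = 1 completes the 17 down.
R1C2 = 4 − 1 = 3 completes the 4 across.

1 3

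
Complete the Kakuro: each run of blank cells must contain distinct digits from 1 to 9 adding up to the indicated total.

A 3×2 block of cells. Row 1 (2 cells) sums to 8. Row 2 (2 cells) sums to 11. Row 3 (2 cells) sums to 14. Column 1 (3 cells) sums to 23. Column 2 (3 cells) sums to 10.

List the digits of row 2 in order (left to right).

8 3

23 in 3 cells must be {6,8,9}.
The 8 across and the 23 down share only 6, so (1,1) = 6.
(1,2) = 8 − 6 = 2 completes the 8 across.
Given what's placed, (3,2) must be 5 to fit the 14 across and 10 down.
(2,2) = 10 − 7 = 3 completes the 10 down.
(3,1) = 14 − 5 = 9 completes the 14 across.
(2,1) = 11 − 3 = 8 completes the 11 across.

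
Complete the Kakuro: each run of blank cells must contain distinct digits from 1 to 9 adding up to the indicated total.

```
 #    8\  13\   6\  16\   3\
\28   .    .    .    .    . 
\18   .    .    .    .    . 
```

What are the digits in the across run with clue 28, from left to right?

16 in 2 cells must be {7,9}; 3 in 2 cells must be {1,2}.
Only 7 fits R2C4 under both its across sum 18 and down sum 16.
R1C4 = 16 − 7 = 9 completes the 16 down.
Given what's placed, R2C2 must be 5 to fit the 18 across and 13 down.
R1C2 = 13 − 5 = 8 completes the 13 down.
No cell is forced outright now. R1C5 can only be 1 or 2 (the digits allowed by both its 28 across and its 3 down). If R1C5 = 1: that forces R1C3 = 4, R2C3 = 2, after which R2C5 would have to be in {1,3} for the 18 across but in {2} for the 3 down — contradiction. So R1C5 = 2.
R2C5 = 3 − 2 = 1 completes the 3 down.
Given what's placed, R2C3 must be 2 to fit the 18 across and 6 down.
R1C3 = 6 − 2 = 4 completes the 6 down.
R2C1 = 18 − 15 = 3 completes the 18 across.
R1C1 = 28 − 23 = 5 completes the 28 across.

5 8 4 9 2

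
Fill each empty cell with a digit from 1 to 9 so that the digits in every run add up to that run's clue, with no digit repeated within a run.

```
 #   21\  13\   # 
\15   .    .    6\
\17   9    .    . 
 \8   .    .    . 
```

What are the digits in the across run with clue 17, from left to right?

9 3 5

Nothing is forced directly, so branch on R1C1, whose candidates are 7 or 8. If R1C1 = 8: that forces R1C2 = 7, R3C1 = 4, R3C2 = 1, after which R3C3 would have to be in {3} for the 8 across but in {1,2,4,5} for the 6 down — contradiction. So R1C1 = 7.
R1C2 = 15 − 7 = 8 completes the 15 across.
R3C1 = 21 − 16 = 5 completes the 21 down.
Nothing is forced directly, so branch on R3C2, whose candidates are 1 or 2. If R3C2 = 1: then R2C2 would have to be in {1,2,3,5,6,7} for the 17 across but in {4} for the 13 down — contradiction. So R3C2 = 2.
R2C2 = 13 − 10 = 3 completes the 13 down.
R2C3 = 17 − 12 = 5 completes the 17 across.
R3C3 = 8 − 7 = 1 completes the 8 across.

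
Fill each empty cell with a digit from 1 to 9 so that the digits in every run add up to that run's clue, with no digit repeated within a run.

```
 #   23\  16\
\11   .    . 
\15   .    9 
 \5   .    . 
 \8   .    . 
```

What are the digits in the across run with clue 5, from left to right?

R2C1 = 15 − 9 = 6 completes the 15 across.
No cell is forced outright now. R4C2 can only be 1 or 2 (the digits allowed by both its 8 across and its 16 down). If R4C2 = 2: that forces R1C2 = 4, R3C2 = 1, after which R4C1 would have to be in {6} for the 8 across but in {1,2,3,4,5,7,8,9} for the 23 down — contradiction. So R4C2 = 1.
R4C1 = 8 − 1 = 7 completes the 8 across.
Nothing is forced directly, so branch on R1C2, whose candidates are 2 or 4. If R1C2 = 4: then R1C1 would have to be in {7} for the 11 across but in {1,2,8,9} for the 23 down — contradiction. So R1C2 = 2.
R1C1 = 11 − 2 = 9 completes the 11 across.
R3C1 = 23 − 22 = 1 completes the 23 down.
R3C2 = 5 − 1 = 4 completes the 5 across.

1, 4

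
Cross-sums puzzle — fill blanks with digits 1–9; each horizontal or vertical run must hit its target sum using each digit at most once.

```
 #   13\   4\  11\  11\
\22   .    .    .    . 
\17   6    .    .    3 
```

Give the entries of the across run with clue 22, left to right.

7, 3, 4, 8

4 in 2 cells must be {1,3}.
R1C1 = 13 − 6 = 7 completes the 13 down.
R1C4 = 11 − 3 = 8 completes the 11 down.
Given what's placed, R2C2 must be 1 to fit the 17 across and 4 down.
R2C3 = 17 − 10 = 7 completes the 17 across.
R1C2 = 4 − 1 = 3 completes the 4 down.
R1C3 = 22 − 18 = 4 completes the 22 across.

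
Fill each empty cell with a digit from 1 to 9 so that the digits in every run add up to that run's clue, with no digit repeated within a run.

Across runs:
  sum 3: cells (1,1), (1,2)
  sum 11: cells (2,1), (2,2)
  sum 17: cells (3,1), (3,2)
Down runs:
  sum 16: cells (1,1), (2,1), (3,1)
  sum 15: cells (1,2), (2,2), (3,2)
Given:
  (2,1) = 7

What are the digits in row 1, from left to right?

3 in 2 cells must be {1,2}; 17 in 2 cells must be {8,9}.
Given what's placed, (1,1) must be 1 to fit the 3 across and 16 down.
(1,2) = 3 − 1 = 2 completes the 3 across.
(2,2) = 11 − 7 = 4 completes the 11 across.
(3,1) = 16 − 8 = 8 completes the 16 down.
(3,2) = 17 − 8 = 9 completes the 17 across.

1 2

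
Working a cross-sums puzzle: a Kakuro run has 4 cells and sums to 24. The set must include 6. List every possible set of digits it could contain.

{1,6,8,9}; {2,6,7,9}; {3,6,7,8}; {4,5,6,9}

4 distinct digits from 1–9 sum between 10 and 30.
Keeping only sets containing 6.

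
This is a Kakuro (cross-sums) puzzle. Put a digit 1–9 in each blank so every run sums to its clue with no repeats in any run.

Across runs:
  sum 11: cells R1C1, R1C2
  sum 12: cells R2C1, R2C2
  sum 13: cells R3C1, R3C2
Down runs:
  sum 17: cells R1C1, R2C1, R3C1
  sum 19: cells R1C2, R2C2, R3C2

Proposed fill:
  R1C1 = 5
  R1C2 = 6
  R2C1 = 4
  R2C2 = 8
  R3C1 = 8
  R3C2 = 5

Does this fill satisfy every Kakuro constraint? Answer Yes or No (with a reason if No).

Across: 5+6=11; 4+8=12; 8+5=13. Down: 5+4+8=17; 6+8+5=19. No digit repeats within any run.

Yes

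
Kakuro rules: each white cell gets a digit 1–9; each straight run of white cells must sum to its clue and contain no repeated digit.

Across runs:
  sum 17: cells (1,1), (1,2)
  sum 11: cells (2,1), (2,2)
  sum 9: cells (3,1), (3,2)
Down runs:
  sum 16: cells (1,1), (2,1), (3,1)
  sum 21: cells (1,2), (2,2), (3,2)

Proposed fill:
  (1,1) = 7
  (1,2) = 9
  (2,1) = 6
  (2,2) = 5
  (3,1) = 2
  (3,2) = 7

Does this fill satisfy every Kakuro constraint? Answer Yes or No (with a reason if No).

No — the across run (1,1)–(1,2) sums to 16, not 17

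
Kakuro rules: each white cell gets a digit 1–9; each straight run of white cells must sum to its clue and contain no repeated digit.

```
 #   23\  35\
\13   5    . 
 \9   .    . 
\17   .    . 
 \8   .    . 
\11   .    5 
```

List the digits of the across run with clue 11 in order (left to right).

6 5

17 in 2 cells must be {8,9}; 35 in 5 cells must be {5,6,7,8,9}.
R1C2 = 13 − 5 = 8 completes the 13 across.
Given what's placed, R3C2 must be 9 to fit the 17 across and 35 down.
R5C1 = 11 − 5 = 6 completes the 11 across.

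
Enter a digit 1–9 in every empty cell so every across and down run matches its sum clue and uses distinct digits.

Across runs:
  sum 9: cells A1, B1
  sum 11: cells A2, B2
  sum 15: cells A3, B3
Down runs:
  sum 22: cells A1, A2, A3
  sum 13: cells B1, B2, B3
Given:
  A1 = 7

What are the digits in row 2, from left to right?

B1 = 9 − 7 = 2 completes the 9 across.
Nothing is forced directly, so branch on A2, whose candidates are 6 or 9. If A2 = 9: then B2 would have to be in {2} for the 11 across but in {3,4,5,6,7,8} for the 13 down — contradiction. So A2 = 6.
B2 = 11 − 6 = 5 completes the 11 across.
A3 = 22 − 13 = 9 completes the 22 down.
B3 = 15 − 9 = 6 completes the 15 across.

6 5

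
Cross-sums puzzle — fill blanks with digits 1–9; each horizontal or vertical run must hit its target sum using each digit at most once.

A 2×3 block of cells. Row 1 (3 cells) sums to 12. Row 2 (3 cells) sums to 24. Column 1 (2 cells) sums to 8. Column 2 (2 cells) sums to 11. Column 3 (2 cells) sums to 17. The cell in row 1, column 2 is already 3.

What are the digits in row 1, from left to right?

24 in 3 cells must be {7,8,9}; 17 in 2 cells must be {8,9}.
(1,3) = 8: the only remaining digit allowed by both the 12 across and the 17 down.
The 24 across and the 8 down share only 7, so (2,1) = 7.
(2,2) = 11 − 3 = 8 completes the 11 down.
(2,3) = 24 − 15 = 9 completes the 24 across.
(1,1) = 12 − 11 = 1 completes the 12 across.

1 3 8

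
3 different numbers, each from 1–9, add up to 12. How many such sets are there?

3 distinct digits from 1–9 sum between 6 and 24.

7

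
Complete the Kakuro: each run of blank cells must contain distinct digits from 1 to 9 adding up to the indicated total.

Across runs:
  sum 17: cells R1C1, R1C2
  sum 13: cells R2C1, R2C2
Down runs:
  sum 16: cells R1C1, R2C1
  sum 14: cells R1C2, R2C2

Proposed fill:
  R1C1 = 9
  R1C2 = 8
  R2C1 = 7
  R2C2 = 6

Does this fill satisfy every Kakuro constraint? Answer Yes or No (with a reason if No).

Across: 9+8=17; 7+6=13. Down: 9+7=16; 8+6=14. No digit repeats within any run.

Yes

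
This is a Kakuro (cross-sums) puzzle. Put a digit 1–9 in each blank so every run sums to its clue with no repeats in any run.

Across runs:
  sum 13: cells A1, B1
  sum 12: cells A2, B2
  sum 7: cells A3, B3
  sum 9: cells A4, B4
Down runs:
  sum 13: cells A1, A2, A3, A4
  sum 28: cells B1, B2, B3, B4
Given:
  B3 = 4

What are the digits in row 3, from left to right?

A3 = 7 − 4 = 3 completes the 7 across.
Nothing is forced directly, so branch on B4, whose candidates are 7 or 8. If B4 = 7: that forces A4 = 2, A1 = 7, after which B1 would have to be in {6} for the 13 across but in {8,9} for the 28 down — contradiction. So B4 = 8.
A4 = 9 − 8 = 1 completes the 9 across.
No cell is forced outright now. B1 can only be 7 or 9 (the digits allowed by both its 13 across and its 28 down). If B1 = 7: then A1 would have to be in {6} for the 13 across but in {2,4,5,7} for the 13 down — contradiction. So B1 = 9.
A1 = 13 − 9 = 4 completes the 13 across.
A2 = 13 − 8 = 5 completes the 13 down.
B2 = 12 − 5 = 7 completes the 12 across.

3 4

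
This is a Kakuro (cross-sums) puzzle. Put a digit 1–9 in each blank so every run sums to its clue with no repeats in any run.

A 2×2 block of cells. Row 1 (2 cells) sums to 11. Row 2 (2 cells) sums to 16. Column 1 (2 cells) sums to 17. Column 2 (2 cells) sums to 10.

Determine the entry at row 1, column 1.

8

16 in 2 cells must be {7,9}; 17 in 2 cells must be {8,9}.
The 16 across and the 17 down share only 9, so (2,1) = 9.
(2,2) = 16 − 9 = 7 completes the 16 across.
(1,1) = 17 − 9 = 8 completes the 17 down.
(1,2) = 11 − 8 = 3 completes the 11 across.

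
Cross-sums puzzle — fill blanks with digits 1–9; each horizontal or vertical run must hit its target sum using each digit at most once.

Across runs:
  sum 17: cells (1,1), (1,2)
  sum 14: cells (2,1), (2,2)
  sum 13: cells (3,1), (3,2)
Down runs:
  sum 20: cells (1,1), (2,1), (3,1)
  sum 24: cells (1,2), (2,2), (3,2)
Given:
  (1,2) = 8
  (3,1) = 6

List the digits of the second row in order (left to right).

17 in 2 cells must be {8,9}; 24 in 3 cells must be {7,8,9}.
(1,1) = 17 − 8 = 9 completes the 17 across.
(2,1) = 20 − 15 = 5 completes the 20 down.
(2,2) = 14 − 5 = 9 completes the 14 across.
(3,2) = 13 − 6 = 7 completes the 13 across.

5, 9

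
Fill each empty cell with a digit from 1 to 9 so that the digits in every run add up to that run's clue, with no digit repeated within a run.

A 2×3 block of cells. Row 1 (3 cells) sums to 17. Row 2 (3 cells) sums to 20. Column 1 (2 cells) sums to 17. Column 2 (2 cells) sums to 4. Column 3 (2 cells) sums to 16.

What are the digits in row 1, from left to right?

9, 1, 7

17 in 2 cells must be {8,9}; 4 in 2 cells must be {1,3}; 16 in 2 cells must be {7,9}.
The 20 across and the 4 down share only 3, so (2,2) = 3.
Given what's placed, (2,3) must be 9 to fit the 20 across and 16 down.
(1,2) = 4 − 3 = 1 completes the 4 down.
(1,3) = 16 − 9 = 7 completes the 16 down.
(2,1) = 20 − 12 = 8 completes the 20 across.
(1,1) = 17 − 8 = 9 completes the 17 across.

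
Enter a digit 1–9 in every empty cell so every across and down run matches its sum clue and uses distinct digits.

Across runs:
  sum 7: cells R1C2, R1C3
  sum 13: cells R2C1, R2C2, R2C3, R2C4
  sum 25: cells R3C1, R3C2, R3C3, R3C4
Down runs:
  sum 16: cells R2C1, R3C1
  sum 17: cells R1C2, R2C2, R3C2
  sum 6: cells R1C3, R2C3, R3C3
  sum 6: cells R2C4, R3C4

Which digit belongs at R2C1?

16 in 2 cells must be {7,9}; 6 in 3 cells must be {1,2,3}.
Only 7 fits R2C1 under both its across sum 13 and down sum 16.

7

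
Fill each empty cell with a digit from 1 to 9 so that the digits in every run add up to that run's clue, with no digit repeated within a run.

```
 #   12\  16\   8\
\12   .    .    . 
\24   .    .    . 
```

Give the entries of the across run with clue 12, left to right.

24 in 3 cells must be {7,8,9}; 16 in 2 cells must be {7,9}.
The 24 across and the 8 down share only 7, so R2C3 = 7.
R1C3 = 8 − 7 = 1 completes the 8 down.
Given what's placed, R2C2 must be 9 to fit the 24 across and 16 down.
R1C2 = 16 − 9 = 7 completes the 16 down.
R2C1 = 24 − 16 = 8 completes the 24 across.
R1C1 = 12 − 8 = 4 completes the 12 across.

4 7 1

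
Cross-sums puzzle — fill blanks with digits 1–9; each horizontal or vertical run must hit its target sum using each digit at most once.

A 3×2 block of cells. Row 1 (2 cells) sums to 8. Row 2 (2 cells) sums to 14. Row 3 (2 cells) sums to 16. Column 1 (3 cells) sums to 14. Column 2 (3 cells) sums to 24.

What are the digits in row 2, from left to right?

16 in 2 cells must be {7,9}; 24 in 3 cells must be {7,8,9}.
The 8 across and the 24 down share only 7, so (1,2) = 7.
Given what's placed, (3,2) must be 9 to fit the 16 across and 24 down.
(1,1) = 8 − 7 = 1 completes the 8 across.
(2,2) = 24 − 16 = 8 completes the 24 down.
(3,1) = 16 − 9 = 7 completes the 16 across.
(2,1) = 14 − 8 = 6 completes the 14 across.

6 8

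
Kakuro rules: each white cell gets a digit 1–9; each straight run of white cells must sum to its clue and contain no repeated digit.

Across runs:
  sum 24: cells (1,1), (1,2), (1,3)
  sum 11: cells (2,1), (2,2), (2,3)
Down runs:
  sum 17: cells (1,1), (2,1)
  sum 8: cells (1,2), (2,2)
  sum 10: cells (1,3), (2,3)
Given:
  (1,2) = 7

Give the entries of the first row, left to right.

24 in 3 cells must be {7,8,9}; 17 in 2 cells must be {8,9}.
Only 8 fits (2,1) under both its across sum 11 and down sum 17.
(2,2) = 8 − 7 = 1 completes the 8 down.
(2,3) = 11 − 9 = 2 completes the 11 across.
(1,1) = 17 − 8 = 9 completes the 17 down.
(1,3) = 24 − 16 = 8 completes the 24 across.

9, 7, 8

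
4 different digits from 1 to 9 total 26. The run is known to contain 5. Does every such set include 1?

No

Counterexample: {4,5,8,9} sums to 26 under that restriction without using 1.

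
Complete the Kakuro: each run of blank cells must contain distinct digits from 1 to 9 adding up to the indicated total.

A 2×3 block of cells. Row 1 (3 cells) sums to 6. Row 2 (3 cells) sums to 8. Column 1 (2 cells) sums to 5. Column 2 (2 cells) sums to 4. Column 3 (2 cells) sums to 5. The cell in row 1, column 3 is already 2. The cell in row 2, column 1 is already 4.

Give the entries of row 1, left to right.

6 in 3 cells must be {1,2,3}; 4 in 2 cells must be {1,3}.
(1,1) = 5 − 4 = 1 completes the 5 down.
(1,2) = 6 − 3 = 3 completes the 6 across.
(2,2) = 4 − 3 = 1 completes the 4 down.
(2,3) = 8 − 5 = 3 completes the 8 across.

1, 3, 2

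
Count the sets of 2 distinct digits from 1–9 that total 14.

2

2 distinct digits from 1–9 sum between 3 and 17.
Enumerating: {5,9}, {6,8}.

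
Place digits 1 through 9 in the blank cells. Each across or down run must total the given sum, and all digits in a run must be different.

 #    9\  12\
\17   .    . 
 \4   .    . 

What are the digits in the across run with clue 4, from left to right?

17 in 2 cells must be {8,9}; 4 in 2 cells must be {1,3}.
The 17 across and the 9 down share only 8, so R1C1 = 8.
R1C2 = 17 − 8 = 9 completes the 17 across.
R2C1 = 9 − 8 = 1 completes the 9 down.
R2C2 = 4 − 1 = 3 completes the 4 across.

1, 3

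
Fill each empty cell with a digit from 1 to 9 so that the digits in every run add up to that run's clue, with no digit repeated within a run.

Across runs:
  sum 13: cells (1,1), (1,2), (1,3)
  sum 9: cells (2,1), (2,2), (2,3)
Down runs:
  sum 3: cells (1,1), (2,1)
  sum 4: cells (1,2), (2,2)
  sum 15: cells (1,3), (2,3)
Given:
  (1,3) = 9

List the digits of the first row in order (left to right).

1 3 9

3 in 2 cells must be {1,2}; 4 in 2 cells must be {1,3}.
Given what's placed, (1,1) must be 1 to fit the 13 across and 3 down.
(1,2) = 13 − 10 = 3 completes the 13 across.
(2,1) = 3 − 1 = 2 completes the 3 down.
(2,2) = 4 − 3 = 1 completes the 4 down.
(2,3) = 9 − 3 = 6 completes the 9 across.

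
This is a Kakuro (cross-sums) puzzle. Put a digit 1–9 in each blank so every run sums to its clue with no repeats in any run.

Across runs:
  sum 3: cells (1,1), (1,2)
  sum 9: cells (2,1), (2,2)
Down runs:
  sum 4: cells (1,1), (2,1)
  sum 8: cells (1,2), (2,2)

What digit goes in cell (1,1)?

1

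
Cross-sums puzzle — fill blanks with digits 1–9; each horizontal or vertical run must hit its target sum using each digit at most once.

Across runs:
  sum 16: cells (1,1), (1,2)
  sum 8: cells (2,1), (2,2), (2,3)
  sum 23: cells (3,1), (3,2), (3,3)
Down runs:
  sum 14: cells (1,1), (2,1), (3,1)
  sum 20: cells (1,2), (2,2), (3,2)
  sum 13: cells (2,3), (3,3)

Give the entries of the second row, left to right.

1 3 4

16 in 2 cells must be {7,9}; 23 in 3 cells must be {6,8,9}.
Nothing is forced directly, so branch on (2,3), whose candidates are 4 or 5. If (2,3) = 5: then (2,2) would have to be in {1,2} for the 8 across but in {3,4,5,6,7,8,9} for the 20 down — contradiction. So (2,3) = 4.
Given what's placed, (2,2) must be 3 to fit the 8 across and 20 down.
(3,3) = 13 − 4 = 9 completes the 13 down.
(1,2) = 9: the only remaining digit allowed by both the 16 across and the 20 down.
(2,1) = 8 − 7 = 1 completes the 8 across.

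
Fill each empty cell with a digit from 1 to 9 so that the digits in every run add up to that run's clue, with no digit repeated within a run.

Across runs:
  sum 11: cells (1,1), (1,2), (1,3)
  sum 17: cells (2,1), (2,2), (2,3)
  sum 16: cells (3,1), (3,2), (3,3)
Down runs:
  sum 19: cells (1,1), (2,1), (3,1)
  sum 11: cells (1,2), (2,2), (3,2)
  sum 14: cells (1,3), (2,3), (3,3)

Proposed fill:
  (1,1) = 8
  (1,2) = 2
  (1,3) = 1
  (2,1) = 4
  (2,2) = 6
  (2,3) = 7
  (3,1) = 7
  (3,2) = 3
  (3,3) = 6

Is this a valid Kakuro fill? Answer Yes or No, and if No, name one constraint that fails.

Across: 8+2+1=11; 4+6+7=17; 7+3+6=16. Down: 8+4+7=19; 2+6+3=11; 1+7+6=14. No digit repeats within any run.

Yes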